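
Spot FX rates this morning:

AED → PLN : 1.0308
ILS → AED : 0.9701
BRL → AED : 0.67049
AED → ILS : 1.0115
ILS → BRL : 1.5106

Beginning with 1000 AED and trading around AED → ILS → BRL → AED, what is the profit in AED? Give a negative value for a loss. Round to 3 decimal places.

24.490

1000 AED × 1.0115 = 1011.5 ILS
1011.5 ILS × 1.5106 = 1527.9719 BRL
1527.9719 BRL × 0.67049 = 1024.489879231 AED
Net change: 1024.489879231 − 1000 = 24.489879231 AED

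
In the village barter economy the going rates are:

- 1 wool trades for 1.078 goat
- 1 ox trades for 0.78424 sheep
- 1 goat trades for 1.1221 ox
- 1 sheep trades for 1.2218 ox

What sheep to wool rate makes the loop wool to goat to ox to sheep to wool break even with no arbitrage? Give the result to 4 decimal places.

Known legs of the cycle: 1.078 × 1.1221 × 0.78424 = 0.948635368912
For no arbitrage the full-cycle product must be 1, so the missing rate is 1 / 0.948635368912 ≈ 1.054146.

1.0541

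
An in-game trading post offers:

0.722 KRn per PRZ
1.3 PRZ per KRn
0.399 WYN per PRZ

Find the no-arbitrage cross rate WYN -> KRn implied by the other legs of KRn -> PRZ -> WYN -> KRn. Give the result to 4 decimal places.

Known legs of the cycle: 1.3 × 0.399 = 0.5187
For no arbitrage the full-cycle product must be 1, so the missing rate is 1 / 0.5187 ≈ 1.927897.

1.9279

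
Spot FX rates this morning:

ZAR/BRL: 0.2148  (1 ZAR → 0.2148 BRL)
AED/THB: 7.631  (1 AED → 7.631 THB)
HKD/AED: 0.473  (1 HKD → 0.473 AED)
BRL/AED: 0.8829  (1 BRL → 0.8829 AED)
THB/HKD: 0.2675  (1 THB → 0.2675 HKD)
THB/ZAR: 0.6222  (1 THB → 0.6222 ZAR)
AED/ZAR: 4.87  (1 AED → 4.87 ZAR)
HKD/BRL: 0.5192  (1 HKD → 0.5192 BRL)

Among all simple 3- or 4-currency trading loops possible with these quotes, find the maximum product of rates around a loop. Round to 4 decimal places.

HKD→AED→THB→HKD: 0.473 × 7.631 × 0.2675 = 0.96553
HKD→BRL→AED→THB→HKD: 0.5192 × 0.8829 × 7.631 × 0.2675 = 0.93573
ZAR→BRL→AED→ZAR: 0.2148 × 0.8829 × 4.87 = 0.92358
THB→ZAR→BRL→AED→THB: 0.6222 × 0.2148 × 0.8829 × 7.631 = 0.90045
Maximum is HKD→AED→THB→HKD at 0.9655; no arbitrage — every cycle loses value.

0.9655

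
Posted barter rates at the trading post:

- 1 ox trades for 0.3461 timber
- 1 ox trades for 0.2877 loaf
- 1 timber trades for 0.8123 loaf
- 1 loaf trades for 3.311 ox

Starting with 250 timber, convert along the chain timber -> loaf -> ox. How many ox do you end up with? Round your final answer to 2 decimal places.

250 timber × 0.8123 = 203.075 loaf
203.075 loaf × 3.311 = 672.381325 ox

672.38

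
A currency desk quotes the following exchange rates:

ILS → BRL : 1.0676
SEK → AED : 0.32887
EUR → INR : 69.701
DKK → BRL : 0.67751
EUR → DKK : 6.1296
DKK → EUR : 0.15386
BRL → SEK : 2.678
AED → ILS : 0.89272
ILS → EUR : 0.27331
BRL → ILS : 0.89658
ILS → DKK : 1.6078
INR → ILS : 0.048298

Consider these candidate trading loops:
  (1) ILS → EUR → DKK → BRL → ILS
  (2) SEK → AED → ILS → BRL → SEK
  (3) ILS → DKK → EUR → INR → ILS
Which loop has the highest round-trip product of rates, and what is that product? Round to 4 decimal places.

(1) 0.27331 × 6.1296 × 0.67751 × 0.89658 = 1.01764
(2) 0.32887 × 0.89272 × 1.0676 × 2.678 = 0.83938
(3) 1.6078 × 0.15386 × 69.701 × 0.048298 = 0.83277
Highest is cycle (1) at 1.0176 (>1, arbitrage).

1.0176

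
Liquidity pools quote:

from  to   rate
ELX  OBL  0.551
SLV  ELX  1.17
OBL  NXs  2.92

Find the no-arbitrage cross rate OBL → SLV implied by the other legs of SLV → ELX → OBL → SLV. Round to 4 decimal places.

1.5512

Known legs of the cycle: 1.17 × 0.551 = 0.64467
For no arbitrage the full-cycle product must be 1, so the missing rate is 1 / 0.64467 ≈ 1.551181.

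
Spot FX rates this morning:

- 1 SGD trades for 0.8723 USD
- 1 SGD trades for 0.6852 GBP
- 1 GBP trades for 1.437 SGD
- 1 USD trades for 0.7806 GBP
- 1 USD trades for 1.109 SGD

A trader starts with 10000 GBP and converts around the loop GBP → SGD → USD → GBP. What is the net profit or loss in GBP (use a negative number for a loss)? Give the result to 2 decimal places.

-215.22

10000 GBP × 1.437 = 14370 SGD
14370 SGD × 0.8723 = 12534.951 USD
12534.951 USD × 0.7806 = 9784.7827506 GBP
Net change: 9784.7827506 − 10000 = -215.2172494 GBP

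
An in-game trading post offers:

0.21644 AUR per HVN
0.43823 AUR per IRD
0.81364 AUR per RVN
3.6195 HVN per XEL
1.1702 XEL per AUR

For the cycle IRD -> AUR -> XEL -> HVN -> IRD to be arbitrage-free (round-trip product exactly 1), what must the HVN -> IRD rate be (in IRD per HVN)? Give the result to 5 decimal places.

0.53875

Known legs of the cycle: 0.43823 × 1.1702 × 3.6195 = 1.856140212147
For no arbitrage the full-cycle product must be 1, so the missing rate is 1 / 1.856140212147 ≈ 0.5387524.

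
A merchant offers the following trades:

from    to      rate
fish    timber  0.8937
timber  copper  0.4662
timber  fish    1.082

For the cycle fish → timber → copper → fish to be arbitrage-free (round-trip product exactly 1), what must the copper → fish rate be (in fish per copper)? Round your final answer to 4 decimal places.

Known legs of the cycle: 0.8937 × 0.4662 = 0.41664294
For no arbitrage the full-cycle product must be 1, so the missing rate is 1 / 0.41664294 ≈ 2.400137.

2.4001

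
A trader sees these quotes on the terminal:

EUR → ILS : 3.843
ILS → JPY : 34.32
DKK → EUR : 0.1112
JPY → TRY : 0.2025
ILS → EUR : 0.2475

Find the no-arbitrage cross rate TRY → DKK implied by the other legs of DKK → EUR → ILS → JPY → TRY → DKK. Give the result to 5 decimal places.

Known legs of the cycle: 0.1112 × 3.843 × 34.32 × 0.2025 = 2.96993865168
For no arbitrage the full-cycle product must be 1, so the missing rate is 1 / 2.96993865168 ≈ 0.3367073.

0.33671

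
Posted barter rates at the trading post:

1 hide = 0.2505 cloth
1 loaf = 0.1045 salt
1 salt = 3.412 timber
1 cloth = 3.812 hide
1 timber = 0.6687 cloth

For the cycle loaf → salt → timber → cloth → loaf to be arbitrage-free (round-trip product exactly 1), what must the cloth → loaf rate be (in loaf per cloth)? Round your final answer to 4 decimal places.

4.1941

Known legs of the cycle: 0.1045 × 3.412 × 0.6687 = 0.2384276598
For no arbitrage the full-cycle product must be 1, so the missing rate is 1 / 0.2384276598 ≈ 4.194144.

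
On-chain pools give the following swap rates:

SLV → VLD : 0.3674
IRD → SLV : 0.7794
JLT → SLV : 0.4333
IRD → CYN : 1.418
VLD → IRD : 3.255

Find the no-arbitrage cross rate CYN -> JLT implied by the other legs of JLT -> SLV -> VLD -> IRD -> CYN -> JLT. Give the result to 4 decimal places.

1.3610

Known legs of the cycle: 0.4333 × 0.3674 × 3.255 × 1.418 = 0.7347761730078
For no arbitrage the full-cycle product must be 1, so the missing rate is 1 / 0.7347761730078 ≈ 1.360959.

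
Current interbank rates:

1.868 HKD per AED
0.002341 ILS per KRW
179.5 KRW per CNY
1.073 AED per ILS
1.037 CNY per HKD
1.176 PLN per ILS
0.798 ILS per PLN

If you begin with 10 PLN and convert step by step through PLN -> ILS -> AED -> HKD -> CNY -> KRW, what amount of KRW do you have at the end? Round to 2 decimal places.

10 PLN × 0.798 = 7.98 ILS
7.98 ILS × 1.073 = 8.56254 AED
8.56254 AED × 1.868 = 15.99482472 HKD
15.99482472 HKD × 1.037 = 16.58663323464 CNY
16.58663323464 CNY × 179.5 = 2977.30066561788 KRW

2977.30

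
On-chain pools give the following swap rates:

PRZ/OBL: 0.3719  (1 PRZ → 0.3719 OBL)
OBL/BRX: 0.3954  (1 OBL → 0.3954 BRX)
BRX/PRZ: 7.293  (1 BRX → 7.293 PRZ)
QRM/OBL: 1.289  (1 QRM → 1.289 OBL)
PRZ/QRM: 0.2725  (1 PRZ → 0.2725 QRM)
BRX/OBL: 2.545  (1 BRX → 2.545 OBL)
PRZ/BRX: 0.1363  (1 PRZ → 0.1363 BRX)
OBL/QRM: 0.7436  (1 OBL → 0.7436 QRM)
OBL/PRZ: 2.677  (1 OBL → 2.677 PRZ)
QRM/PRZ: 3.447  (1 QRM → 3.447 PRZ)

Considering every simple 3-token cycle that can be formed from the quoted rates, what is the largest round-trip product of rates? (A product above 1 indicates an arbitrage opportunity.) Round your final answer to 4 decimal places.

1.0724

BRX→PRZ→OBL→BRX: 7.293 × 0.3719 × 0.3954 = 1.07243
QRM→PRZ→OBL→QRM: 3.447 × 0.3719 × 0.7436 = 0.95325
QRM→OBL→PRZ→QRM: 1.289 × 2.677 × 0.2725 = 0.94030
BRX→OBL→PRZ→BRX: 2.545 × 2.677 × 0.1363 = 0.92861
Maximum is BRX→PRZ→OBL→BRX at 1.0724; arbitrage exists.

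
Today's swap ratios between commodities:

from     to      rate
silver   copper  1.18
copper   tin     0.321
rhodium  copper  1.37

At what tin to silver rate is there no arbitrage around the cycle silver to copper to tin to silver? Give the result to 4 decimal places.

Known legs of the cycle: 1.18 × 0.321 = 0.37878
For no arbitrage the full-cycle product must be 1, so the missing rate is 1 / 0.37878 ≈ 2.640055.

2.6401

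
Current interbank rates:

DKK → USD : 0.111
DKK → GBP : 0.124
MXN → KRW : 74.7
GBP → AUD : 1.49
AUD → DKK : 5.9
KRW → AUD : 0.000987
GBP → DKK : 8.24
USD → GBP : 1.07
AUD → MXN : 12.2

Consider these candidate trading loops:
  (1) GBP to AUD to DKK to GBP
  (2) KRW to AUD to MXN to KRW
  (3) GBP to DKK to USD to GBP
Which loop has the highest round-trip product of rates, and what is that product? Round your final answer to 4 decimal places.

(1) 1.49 × 5.9 × 0.124 = 1.09008
(2) 0.000987 × 12.2 × 74.7 = 0.89949
(3) 8.24 × 0.111 × 1.07 = 0.97866
Highest is cycle (1) at 1.0901 (>1, arbitrage).

1.0901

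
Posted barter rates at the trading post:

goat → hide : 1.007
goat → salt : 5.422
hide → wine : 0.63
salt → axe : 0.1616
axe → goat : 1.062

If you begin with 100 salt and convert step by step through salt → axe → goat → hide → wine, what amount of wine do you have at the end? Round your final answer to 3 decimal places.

10.888

100 salt × 0.1616 = 16.16 axe
16.16 axe × 1.062 = 17.16192 goat
17.16192 goat × 1.007 = 17.28205344 hide
17.28205344 hide × 0.63 = 10.8876936672 wine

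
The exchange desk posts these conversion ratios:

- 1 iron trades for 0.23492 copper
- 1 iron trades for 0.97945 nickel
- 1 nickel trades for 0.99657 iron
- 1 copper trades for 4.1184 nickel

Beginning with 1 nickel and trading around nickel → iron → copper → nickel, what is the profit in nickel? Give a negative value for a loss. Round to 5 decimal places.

-0.03582

1 nickel × 0.99657 = 0.99657 iron
0.99657 iron × 0.23492 = 0.2341142244 copper
0.2341142244 copper × 4.1184 = 0.96417602176896 nickel
Net change: 0.96417602176896 − 1 = -0.03582397823104 nickel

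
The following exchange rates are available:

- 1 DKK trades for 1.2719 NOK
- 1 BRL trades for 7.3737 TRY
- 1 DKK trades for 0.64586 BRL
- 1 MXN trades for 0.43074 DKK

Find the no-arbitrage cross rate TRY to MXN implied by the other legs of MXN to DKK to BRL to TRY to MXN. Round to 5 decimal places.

0.48748

Known legs of the cycle: 0.43074 × 0.64586 × 7.3737 = 2.05134664889268
For no arbitrage the full-cycle product must be 1, so the missing rate is 1 / 2.05134664889268 ≈ 0.4874846.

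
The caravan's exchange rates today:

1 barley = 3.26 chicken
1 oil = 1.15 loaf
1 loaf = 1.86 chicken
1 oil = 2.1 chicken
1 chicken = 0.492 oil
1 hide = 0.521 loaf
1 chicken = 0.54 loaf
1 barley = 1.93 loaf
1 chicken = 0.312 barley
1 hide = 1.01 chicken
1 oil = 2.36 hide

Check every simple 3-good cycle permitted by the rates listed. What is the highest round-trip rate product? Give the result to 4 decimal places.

1.1727

hide→chicken→oil→hide: 1.01 × 0.492 × 2.36 = 1.17273
loaf→chicken→barley→loaf: 1.86 × 0.312 × 1.93 = 1.12002
loaf→chicken→oil→loaf: 1.86 × 0.492 × 1.15 = 1.05239
Maximum is hide→chicken→oil→hide at 1.1727; arbitrage exists.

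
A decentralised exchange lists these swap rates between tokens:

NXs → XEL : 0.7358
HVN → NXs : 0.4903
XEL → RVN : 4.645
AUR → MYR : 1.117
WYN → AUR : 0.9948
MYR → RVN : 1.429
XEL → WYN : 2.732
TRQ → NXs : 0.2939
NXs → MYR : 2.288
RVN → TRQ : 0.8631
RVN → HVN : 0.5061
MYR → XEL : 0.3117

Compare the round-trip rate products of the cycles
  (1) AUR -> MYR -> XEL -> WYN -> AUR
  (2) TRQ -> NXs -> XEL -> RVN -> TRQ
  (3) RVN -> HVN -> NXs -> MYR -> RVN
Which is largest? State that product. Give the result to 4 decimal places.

(1) 1.117 × 0.3117 × 2.732 × 0.9948 = 0.94625
(2) 0.2939 × 0.7358 × 4.645 × 0.8631 = 0.86697
(3) 0.5061 × 0.4903 × 2.288 × 1.429 = 0.81131
Highest is cycle (1) at 0.9463 (≤1, no arbitrage).

0.9463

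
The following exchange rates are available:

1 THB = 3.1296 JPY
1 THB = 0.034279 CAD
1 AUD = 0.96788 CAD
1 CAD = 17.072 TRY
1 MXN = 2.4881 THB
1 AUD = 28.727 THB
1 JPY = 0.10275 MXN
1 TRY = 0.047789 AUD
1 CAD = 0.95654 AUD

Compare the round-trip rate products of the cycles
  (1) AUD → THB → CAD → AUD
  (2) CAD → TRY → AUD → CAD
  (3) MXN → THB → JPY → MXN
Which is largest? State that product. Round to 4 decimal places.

0.9419

(1) 28.727 × 0.034279 × 0.95654 = 0.94194
(2) 17.072 × 0.047789 × 0.96788 = 0.78965
(3) 2.4881 × 3.1296 × 0.10275 = 0.80009
Highest is cycle (1) at 0.9419 (≤1, no arbitrage).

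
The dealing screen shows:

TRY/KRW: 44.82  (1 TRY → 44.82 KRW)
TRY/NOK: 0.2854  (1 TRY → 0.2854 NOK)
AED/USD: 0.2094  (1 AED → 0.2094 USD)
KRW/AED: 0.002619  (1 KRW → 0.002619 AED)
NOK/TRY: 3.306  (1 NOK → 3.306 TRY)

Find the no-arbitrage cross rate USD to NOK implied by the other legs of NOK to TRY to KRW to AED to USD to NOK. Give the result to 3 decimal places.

Known legs of the cycle: 3.306 × 44.82 × 0.002619 × 0.2094 = 0.081261882181512
For no arbitrage the full-cycle product must be 1, so the missing rate is 1 / 0.081261882181512 ≈ 12.30589.

12.306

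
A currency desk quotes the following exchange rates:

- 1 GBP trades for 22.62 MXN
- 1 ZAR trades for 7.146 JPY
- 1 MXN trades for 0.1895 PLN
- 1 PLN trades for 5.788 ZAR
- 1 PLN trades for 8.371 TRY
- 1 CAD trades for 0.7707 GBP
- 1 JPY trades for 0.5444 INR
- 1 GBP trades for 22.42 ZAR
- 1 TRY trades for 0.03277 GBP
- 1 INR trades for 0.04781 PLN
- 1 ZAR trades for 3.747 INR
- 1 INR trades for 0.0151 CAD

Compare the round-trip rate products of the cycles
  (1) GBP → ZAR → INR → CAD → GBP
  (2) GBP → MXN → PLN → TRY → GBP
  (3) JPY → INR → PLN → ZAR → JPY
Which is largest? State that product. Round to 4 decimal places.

1.1759

(1) 22.42 × 3.747 × 0.0151 × 0.7707 = 0.97765
(2) 22.62 × 0.1895 × 8.371 × 0.03277 = 1.17586
(3) 0.5444 × 0.04781 × 5.788 × 7.146 = 1.07654
Highest is cycle (2) at 1.1759 (>1, arbitrage).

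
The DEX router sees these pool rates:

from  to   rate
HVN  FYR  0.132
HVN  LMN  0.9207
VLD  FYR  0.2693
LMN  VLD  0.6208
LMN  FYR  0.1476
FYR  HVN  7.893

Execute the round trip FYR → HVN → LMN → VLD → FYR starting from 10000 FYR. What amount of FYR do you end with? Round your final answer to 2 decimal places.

10000 FYR × 7.893 = 78930 HVN
78930 HVN × 0.9207 = 72670.851 LMN
72670.851 LMN × 0.6208 = 45114.0643008 VLD
45114.0643008 VLD × 0.2693 = 12149.21751620544 FYR

12149.22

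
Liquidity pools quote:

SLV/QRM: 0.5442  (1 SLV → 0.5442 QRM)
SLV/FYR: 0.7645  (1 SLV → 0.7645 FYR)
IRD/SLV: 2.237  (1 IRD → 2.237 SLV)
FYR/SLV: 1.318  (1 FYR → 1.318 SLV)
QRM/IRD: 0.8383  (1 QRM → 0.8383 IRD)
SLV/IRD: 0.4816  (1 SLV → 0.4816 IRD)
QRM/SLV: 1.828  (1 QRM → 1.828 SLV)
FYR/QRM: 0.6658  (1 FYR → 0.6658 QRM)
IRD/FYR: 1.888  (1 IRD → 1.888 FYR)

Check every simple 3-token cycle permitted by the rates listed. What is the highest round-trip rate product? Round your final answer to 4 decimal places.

1.1984

IRD→FYR→SLV→IRD: 1.888 × 1.318 × 0.4816 = 1.19841
QRM→IRD→FYR→QRM: 0.8383 × 1.888 × 0.6658 = 1.05377
QRM→IRD→SLV→QRM: 0.8383 × 2.237 × 0.5442 = 1.02053
QRM→SLV→FYR→QRM: 1.828 × 0.7645 × 0.6658 = 0.93046
Maximum is IRD→FYR→SLV→IRD at 1.1984; arbitrage exists.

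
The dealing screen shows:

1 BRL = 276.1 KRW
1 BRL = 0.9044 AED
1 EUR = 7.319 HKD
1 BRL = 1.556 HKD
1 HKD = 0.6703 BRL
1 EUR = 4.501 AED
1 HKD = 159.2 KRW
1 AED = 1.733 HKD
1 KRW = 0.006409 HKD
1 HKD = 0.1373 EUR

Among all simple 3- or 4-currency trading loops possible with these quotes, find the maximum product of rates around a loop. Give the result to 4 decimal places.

1.1861

KRW→HKD→BRL→KRW: 0.006409 × 0.6703 × 276.1 = 1.18611
AED→HKD→EUR→AED: 1.733 × 0.1373 × 4.501 = 1.07097
AED→HKD→BRL→AED: 1.733 × 0.6703 × 0.9044 = 1.05058
Maximum is KRW→HKD→BRL→KRW at 1.1861; arbitrage exists.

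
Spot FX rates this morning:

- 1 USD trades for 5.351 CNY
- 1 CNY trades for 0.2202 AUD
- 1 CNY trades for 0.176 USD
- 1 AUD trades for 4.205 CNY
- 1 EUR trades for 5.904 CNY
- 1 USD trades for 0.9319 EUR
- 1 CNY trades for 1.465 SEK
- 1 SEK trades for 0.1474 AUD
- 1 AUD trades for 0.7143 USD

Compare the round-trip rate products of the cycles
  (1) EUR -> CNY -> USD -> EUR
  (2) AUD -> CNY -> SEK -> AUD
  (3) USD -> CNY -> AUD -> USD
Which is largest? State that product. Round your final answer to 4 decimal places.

0.9683

(1) 5.904 × 0.176 × 0.9319 = 0.96834
(2) 4.205 × 1.465 × 0.1474 = 0.90803
(3) 5.351 × 0.2202 × 0.7143 = 0.84165
Highest is cycle (1) at 0.9683 (≤1, no arbitrage).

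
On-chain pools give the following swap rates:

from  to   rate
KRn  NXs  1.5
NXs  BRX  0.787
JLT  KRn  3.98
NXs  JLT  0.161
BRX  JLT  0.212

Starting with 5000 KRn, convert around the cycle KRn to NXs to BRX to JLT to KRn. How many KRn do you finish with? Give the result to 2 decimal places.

5000 KRn × 1.5 = 7500 NXs
7500 NXs × 0.787 = 5902.5 BRX
5902.5 BRX × 0.212 = 1251.33 JLT
1251.33 JLT × 3.98 = 4980.2934 KRn

4980.29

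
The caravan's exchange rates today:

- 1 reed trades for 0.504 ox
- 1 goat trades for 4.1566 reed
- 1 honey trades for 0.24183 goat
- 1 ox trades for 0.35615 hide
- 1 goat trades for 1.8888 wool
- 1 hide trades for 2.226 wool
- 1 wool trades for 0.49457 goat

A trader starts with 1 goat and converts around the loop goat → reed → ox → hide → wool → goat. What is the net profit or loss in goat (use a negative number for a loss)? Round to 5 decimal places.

1 goat × 4.1566 = 4.1566 reed
4.1566 reed × 0.504 = 2.0949264 ox
2.0949264 ox × 0.35615 = 0.74610803736 hide
0.74610803736 hide × 2.226 = 1.66083649116336 wool
1.66083649116336 wool × 0.49457 = 0.8213999034346629552 goat
Net change: 0.8213999034346629552 − 1 = -0.1786000965653370448 goat

-0.17860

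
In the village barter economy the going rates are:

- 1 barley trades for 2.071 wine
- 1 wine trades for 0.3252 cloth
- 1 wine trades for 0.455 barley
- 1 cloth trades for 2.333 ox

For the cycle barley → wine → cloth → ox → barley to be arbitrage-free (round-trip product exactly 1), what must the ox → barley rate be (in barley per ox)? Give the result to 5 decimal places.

0.63644

Known legs of the cycle: 2.071 × 0.3252 × 2.333 = 1.5712503036
For no arbitrage the full-cycle product must be 1, so the missing rate is 1 / 1.5712503036 ≈ 0.6364358.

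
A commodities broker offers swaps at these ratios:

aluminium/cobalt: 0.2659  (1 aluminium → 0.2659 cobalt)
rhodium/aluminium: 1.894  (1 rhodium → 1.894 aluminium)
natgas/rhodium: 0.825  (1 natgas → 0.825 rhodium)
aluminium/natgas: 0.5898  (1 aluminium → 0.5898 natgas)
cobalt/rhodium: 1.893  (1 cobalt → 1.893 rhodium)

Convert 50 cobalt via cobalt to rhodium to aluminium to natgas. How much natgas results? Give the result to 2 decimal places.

105.73

50 cobalt × 1.893 = 94.65 rhodium
94.65 rhodium × 1.894 = 179.2671 aluminium
179.2671 aluminium × 0.5898 = 105.73173558 natgas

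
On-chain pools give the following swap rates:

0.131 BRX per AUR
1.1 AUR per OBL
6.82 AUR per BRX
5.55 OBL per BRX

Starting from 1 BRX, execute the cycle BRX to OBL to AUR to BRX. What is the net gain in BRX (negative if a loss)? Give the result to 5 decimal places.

-0.20025

1 BRX × 5.55 = 5.55 OBL
5.55 OBL × 1.1 = 6.105 AUR
6.105 AUR × 0.131 = 0.799755 BRX
Net change: 0.799755 − 1 = -0.200245 BRX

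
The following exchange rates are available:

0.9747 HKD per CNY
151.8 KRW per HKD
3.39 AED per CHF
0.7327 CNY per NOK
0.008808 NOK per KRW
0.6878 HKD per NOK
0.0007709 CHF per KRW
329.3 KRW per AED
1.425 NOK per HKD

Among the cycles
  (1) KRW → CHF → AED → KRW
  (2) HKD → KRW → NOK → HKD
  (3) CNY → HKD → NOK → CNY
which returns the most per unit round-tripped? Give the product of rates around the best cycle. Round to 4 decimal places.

(1) 0.0007709 × 3.39 × 329.3 = 0.86058
(2) 151.8 × 0.008808 × 0.6878 = 0.91963
(3) 0.9747 × 1.425 × 0.7327 = 1.01768
Highest is cycle (3) at 1.0177 (>1, arbitrage).

1.0177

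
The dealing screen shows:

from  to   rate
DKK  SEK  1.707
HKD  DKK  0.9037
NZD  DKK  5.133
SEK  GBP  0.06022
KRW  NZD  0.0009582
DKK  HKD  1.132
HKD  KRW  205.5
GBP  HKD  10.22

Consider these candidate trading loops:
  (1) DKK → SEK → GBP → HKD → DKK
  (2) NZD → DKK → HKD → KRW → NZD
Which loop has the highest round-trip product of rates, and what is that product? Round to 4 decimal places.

(1) 1.707 × 0.06022 × 10.22 × 0.9037 = 0.94940
(2) 5.133 × 1.132 × 205.5 × 0.0009582 = 1.14416
Highest is cycle (2) at 1.1442 (>1, arbitrage).

1.1442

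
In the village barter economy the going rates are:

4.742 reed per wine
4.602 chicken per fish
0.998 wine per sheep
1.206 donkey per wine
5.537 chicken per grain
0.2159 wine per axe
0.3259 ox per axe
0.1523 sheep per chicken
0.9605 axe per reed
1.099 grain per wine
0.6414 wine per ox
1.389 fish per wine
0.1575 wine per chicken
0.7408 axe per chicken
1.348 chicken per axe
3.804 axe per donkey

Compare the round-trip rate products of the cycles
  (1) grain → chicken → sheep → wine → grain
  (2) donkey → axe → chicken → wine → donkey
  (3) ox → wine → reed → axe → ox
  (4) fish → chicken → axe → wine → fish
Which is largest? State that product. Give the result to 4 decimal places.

1.0224

(1) 5.537 × 0.1523 × 0.998 × 1.099 = 0.92492
(2) 3.804 × 1.348 × 0.1575 × 1.206 = 0.97400
(3) 0.6414 × 4.742 × 0.9605 × 0.3259 = 0.95208
(4) 4.602 × 0.7408 × 0.2159 × 1.389 = 1.02236
Highest is cycle (4) at 1.0224 (>1, arbitrage).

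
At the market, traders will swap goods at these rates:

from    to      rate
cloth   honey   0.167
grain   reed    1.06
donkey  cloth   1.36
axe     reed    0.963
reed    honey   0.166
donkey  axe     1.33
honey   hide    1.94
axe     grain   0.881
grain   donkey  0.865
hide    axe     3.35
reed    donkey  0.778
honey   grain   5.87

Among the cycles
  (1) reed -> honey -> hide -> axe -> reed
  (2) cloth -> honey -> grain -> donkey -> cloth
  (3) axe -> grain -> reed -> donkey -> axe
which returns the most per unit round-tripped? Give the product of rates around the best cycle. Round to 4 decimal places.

(1) 0.166 × 1.94 × 3.35 × 0.963 = 1.03892
(2) 0.167 × 5.87 × 0.865 × 1.36 = 1.15321
(3) 0.881 × 1.06 × 0.778 × 1.33 = 0.96630
Highest is cycle (2) at 1.1532 (>1, arbitrage).

1.1532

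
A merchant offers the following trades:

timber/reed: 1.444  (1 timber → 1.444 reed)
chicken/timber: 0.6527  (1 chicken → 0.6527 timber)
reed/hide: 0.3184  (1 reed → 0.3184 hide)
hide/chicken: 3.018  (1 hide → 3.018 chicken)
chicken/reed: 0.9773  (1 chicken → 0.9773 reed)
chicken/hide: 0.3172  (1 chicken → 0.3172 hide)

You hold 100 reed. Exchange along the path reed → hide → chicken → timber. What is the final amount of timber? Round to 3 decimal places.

100 reed × 0.3184 = 31.84 hide
31.84 hide × 3.018 = 96.09312 chicken
96.09312 chicken × 0.6527 = 62.719979424 timber

62.720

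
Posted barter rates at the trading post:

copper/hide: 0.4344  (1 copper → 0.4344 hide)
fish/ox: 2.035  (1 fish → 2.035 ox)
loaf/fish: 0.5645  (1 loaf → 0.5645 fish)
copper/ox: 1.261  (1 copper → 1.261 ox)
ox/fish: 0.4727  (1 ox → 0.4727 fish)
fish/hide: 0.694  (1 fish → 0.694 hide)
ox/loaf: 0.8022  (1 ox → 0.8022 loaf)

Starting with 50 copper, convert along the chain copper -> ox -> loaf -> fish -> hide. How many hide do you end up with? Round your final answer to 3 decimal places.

50 copper × 1.261 = 63.05 ox
63.05 ox × 0.8022 = 50.57871 loaf
50.57871 loaf × 0.5645 = 28.551681795 fish
28.551681795 fish × 0.694 = 19.81486716573 hide

19.815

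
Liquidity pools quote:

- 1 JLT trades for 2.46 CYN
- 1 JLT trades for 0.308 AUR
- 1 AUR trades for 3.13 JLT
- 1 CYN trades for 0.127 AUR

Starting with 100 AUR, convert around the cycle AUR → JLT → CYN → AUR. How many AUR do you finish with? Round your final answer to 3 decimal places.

100 AUR × 3.13 = 313 JLT
313 JLT × 2.46 = 769.98 CYN
769.98 CYN × 0.127 = 97.78746 AUR

97.787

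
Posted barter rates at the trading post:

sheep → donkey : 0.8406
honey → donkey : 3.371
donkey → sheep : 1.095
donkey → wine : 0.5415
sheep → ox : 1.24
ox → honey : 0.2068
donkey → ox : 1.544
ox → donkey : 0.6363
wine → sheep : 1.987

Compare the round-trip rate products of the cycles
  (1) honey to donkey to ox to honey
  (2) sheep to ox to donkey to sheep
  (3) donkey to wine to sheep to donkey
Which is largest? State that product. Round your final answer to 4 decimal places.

1.0764

(1) 3.371 × 1.544 × 0.2068 = 1.07636
(2) 1.24 × 0.6363 × 1.095 = 0.86397
(3) 0.5415 × 1.987 × 0.8406 = 0.90445
Highest is cycle (1) at 1.0764 (>1, arbitrage).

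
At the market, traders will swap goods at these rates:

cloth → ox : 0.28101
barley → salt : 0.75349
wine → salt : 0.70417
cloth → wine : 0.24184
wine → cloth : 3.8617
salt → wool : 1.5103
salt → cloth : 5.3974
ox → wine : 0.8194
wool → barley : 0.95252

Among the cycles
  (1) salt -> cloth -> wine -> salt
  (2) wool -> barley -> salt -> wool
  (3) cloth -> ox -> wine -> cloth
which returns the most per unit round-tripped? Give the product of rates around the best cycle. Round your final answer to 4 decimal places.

1.0840

(1) 5.3974 × 0.24184 × 0.70417 = 0.91916
(2) 0.95252 × 0.75349 × 1.5103 = 1.08396
(3) 0.28101 × 0.8194 × 3.8617 = 0.88919
Highest is cycle (2) at 1.0840 (>1, arbitrage).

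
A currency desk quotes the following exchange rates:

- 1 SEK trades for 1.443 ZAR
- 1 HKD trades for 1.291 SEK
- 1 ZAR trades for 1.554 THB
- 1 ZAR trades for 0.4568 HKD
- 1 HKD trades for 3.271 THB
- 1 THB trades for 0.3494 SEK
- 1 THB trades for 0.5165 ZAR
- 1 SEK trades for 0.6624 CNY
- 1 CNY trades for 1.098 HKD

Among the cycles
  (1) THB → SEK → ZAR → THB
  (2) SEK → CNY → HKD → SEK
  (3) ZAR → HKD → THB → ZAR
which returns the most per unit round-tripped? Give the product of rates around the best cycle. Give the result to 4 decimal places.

0.9390

(1) 0.3494 × 1.443 × 1.554 = 0.78350
(2) 0.6624 × 1.098 × 1.291 = 0.93896
(3) 0.4568 × 3.271 × 0.5165 = 0.77175
Highest is cycle (2) at 0.9390 (≤1, no arbitrage).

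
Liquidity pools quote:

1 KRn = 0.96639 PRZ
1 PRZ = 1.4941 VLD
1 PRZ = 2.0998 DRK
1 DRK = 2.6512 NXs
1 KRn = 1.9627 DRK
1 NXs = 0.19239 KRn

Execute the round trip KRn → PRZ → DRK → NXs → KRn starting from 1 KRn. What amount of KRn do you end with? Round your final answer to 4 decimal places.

1 KRn × 0.96639 = 0.96639 PRZ
0.96639 PRZ × 2.0998 = 2.029225722 DRK
2.029225722 DRK × 2.6512 = 5.3798832341664 NXs
5.3798832341664 NXs × 0.19239 = 1.035035735421273696 KRn

1.0350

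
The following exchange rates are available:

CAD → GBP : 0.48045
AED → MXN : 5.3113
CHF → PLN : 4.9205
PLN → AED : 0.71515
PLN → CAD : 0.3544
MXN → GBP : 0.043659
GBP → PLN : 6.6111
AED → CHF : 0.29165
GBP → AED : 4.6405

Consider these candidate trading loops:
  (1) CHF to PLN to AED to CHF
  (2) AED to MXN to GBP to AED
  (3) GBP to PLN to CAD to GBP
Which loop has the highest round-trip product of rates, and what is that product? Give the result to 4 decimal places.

1.1257

(1) 4.9205 × 0.71515 × 0.29165 = 1.02629
(2) 5.3113 × 0.043659 × 4.6405 = 1.07607
(3) 6.6111 × 0.3544 × 0.48045 = 1.12568
Highest is cycle (3) at 1.1257 (>1, arbitrage).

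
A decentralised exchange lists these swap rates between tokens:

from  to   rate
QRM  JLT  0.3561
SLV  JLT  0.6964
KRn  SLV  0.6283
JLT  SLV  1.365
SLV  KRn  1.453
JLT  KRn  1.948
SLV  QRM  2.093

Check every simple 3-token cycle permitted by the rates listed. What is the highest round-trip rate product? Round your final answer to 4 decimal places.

1.0174

SLV→QRM→JLT→SLV: 2.093 × 0.3561 × 1.365 = 1.01736
SLV→JLT→KRn→SLV: 0.6964 × 1.948 × 0.6283 = 0.85234
Maximum is SLV→QRM→JLT→SLV at 1.0174; arbitrage exists.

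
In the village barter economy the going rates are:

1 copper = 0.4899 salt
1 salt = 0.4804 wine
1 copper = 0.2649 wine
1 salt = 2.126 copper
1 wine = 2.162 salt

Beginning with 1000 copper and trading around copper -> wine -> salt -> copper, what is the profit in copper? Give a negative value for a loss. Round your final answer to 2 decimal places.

217.59

1000 copper × 0.2649 = 264.9 wine
264.9 wine × 2.162 = 572.7138 salt
572.7138 salt × 2.126 = 1217.5895388 copper
Net change: 1217.5895388 − 1000 = 217.5895388 copper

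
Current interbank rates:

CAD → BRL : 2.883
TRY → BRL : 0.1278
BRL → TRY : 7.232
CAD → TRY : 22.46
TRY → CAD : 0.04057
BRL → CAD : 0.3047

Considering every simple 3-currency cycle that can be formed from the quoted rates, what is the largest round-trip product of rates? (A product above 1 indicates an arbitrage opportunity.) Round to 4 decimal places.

TRY→BRL→CAD→TRY: 0.1278 × 0.3047 × 22.46 = 0.87461
TRY→CAD→BRL→TRY: 0.04057 × 2.883 × 7.232 = 0.84588
Maximum is TRY→BRL→CAD→TRY at 0.8746; no arbitrage — every cycle loses value.

0.8746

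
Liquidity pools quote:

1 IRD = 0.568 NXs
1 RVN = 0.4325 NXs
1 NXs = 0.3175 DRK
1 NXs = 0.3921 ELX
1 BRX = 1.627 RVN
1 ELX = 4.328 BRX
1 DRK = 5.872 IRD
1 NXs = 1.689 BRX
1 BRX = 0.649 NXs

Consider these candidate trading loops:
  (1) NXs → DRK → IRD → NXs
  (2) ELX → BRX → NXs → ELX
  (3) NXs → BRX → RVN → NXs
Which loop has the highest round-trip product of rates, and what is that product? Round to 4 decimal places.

1.1885

(1) 0.3175 × 5.872 × 0.568 = 1.05896
(2) 4.328 × 0.649 × 0.3921 = 1.10136
(3) 1.689 × 1.627 × 0.4325 = 1.18851
Highest is cycle (3) at 1.1885 (>1, arbitrage).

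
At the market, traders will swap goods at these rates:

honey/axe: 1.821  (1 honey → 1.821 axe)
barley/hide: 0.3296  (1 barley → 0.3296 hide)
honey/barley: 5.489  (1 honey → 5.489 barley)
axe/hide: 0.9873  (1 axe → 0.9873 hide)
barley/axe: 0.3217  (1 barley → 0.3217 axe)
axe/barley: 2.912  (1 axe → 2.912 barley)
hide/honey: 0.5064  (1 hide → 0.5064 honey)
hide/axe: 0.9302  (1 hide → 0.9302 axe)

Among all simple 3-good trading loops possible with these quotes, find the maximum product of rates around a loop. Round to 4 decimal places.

0.9162

hide→honey→barley→hide: 0.5064 × 5.489 × 0.3296 = 0.91617
hide→honey→axe→hide: 0.5064 × 1.821 × 0.9873 = 0.91044
hide→axe→barley→hide: 0.9302 × 2.912 × 0.3296 = 0.89280
Maximum is hide→honey→barley→hide at 0.9162; no arbitrage — every cycle loses value.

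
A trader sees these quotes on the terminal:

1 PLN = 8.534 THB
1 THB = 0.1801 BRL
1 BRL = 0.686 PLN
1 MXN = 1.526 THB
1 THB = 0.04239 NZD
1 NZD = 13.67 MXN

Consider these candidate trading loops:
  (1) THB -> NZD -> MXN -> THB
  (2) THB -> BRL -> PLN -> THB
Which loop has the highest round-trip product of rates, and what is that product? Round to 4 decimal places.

(1) 0.04239 × 13.67 × 1.526 = 0.88427
(2) 0.1801 × 0.686 × 8.534 = 1.05436
Highest is cycle (2) at 1.0544 (>1, arbitrage).

1.0544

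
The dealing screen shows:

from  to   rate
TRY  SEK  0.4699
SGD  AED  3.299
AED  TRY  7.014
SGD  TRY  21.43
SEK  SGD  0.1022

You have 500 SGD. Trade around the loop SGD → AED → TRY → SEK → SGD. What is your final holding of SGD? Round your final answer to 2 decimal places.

555.62

500 SGD × 3.299 = 1649.5 AED
1649.5 AED × 7.014 = 11569.593 TRY
11569.593 TRY × 0.4699 = 5436.5517507 SEK
5436.5517507 SEK × 0.1022 = 555.61558892154 SGD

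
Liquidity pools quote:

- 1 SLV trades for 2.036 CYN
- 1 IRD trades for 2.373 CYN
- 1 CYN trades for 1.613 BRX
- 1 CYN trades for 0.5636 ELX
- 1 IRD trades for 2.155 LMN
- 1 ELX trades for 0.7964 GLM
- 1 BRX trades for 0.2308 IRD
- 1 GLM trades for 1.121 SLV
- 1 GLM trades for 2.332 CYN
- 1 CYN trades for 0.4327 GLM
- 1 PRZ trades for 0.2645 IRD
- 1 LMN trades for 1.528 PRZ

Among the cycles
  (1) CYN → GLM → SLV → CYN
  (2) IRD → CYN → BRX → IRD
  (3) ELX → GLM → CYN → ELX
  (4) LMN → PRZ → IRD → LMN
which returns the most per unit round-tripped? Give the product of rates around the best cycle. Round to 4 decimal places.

1.0467

(1) 0.4327 × 1.121 × 2.036 = 0.98758
(2) 2.373 × 1.613 × 0.2308 = 0.88342
(3) 0.7964 × 2.332 × 0.5636 = 1.04672
(4) 1.528 × 0.2645 × 2.155 = 0.87096
Highest is cycle (3) at 1.0467 (>1, arbitrage).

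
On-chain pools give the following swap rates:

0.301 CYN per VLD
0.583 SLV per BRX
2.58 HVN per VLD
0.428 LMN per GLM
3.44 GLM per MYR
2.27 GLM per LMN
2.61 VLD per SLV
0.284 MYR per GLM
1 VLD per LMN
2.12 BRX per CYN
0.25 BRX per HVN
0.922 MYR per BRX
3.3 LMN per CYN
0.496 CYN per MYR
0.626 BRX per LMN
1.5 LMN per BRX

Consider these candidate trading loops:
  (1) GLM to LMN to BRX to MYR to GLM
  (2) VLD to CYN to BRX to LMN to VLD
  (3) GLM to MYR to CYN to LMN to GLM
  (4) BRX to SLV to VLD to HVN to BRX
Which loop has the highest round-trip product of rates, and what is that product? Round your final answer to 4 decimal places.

(1) 0.428 × 0.626 × 0.922 × 3.44 = 0.84978
(2) 0.301 × 2.12 × 1.5 × 1 = 0.95718
(3) 0.284 × 0.496 × 3.3 × 2.27 = 1.05521
(4) 0.583 × 2.61 × 2.58 × 0.25 = 0.98145
Highest is cycle (3) at 1.0552 (>1, arbitrage).

1.0552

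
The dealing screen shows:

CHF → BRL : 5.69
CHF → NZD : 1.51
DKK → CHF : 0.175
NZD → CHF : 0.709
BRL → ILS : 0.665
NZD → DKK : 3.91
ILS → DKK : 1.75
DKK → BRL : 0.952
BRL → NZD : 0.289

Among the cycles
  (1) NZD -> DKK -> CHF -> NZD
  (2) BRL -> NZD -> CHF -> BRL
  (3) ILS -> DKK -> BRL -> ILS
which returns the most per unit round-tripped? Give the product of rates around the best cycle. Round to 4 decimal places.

1.1659

(1) 3.91 × 0.175 × 1.51 = 1.03322
(2) 0.289 × 0.709 × 5.69 = 1.16589
(3) 1.75 × 0.952 × 0.665 = 1.10789
Highest is cycle (2) at 1.1659 (>1, arbitrage).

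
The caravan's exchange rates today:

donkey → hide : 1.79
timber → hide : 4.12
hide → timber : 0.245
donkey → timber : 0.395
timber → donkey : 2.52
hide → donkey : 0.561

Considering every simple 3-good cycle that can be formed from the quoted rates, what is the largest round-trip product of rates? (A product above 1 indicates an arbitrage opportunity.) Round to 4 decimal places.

1.1051

hide→timber→donkey→hide: 0.245 × 2.52 × 1.79 = 1.10515
hide→donkey→timber→hide: 0.561 × 0.395 × 4.12 = 0.91297
Maximum is hide→timber→donkey→hide at 1.1051; arbitrage exists.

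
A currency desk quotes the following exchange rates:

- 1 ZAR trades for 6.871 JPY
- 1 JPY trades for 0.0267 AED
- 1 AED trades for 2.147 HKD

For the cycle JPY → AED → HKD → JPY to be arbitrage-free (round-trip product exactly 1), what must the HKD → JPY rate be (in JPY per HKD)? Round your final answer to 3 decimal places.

17.444

Known legs of the cycle: 0.0267 × 2.147 = 0.0573249
For no arbitrage the full-cycle product must be 1, so the missing rate is 1 / 0.0573249 ≈ 17.44443.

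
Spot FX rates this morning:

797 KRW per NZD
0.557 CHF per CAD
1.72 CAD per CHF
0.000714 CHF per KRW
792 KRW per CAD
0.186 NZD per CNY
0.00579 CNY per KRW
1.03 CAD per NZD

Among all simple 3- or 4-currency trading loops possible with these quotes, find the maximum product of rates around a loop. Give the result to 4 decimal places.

KRW→CHF→CAD→KRW: 0.000714 × 1.72 × 792 = 0.97264
CNY→NZD→CAD→KRW→CNY: 0.186 × 1.03 × 792 × 0.00579 = 0.87852
CNY→NZD→KRW→CNY: 0.186 × 797 × 0.00579 = 0.85832
Maximum is KRW→CHF→CAD→KRW at 0.9726; no arbitrage — every cycle loses value.

0.9726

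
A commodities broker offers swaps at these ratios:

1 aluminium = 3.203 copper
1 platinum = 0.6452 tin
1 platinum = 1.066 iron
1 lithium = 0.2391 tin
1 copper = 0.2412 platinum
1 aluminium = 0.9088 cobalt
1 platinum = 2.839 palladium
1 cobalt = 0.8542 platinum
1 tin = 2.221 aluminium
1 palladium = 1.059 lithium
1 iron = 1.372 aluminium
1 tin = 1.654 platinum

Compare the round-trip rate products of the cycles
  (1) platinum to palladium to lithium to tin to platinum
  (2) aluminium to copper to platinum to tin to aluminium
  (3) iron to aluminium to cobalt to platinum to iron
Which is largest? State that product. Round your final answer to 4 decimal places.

1.1890

(1) 2.839 × 1.059 × 0.2391 × 1.654 = 1.18899
(2) 3.203 × 0.2412 × 0.6452 × 2.221 = 1.10708
(3) 1.372 × 0.9088 × 0.8542 × 1.066 = 1.13537
Highest is cycle (1) at 1.1890 (>1, arbitrage).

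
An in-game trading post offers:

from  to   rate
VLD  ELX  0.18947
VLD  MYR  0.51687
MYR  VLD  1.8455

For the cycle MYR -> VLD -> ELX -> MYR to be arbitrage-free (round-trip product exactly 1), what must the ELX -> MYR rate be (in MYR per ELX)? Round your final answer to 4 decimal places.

Known legs of the cycle: 1.8455 × 0.18947 = 0.349666885
For no arbitrage the full-cycle product must be 1, so the missing rate is 1 / 0.349666885 ≈ 2.859865.

2.8599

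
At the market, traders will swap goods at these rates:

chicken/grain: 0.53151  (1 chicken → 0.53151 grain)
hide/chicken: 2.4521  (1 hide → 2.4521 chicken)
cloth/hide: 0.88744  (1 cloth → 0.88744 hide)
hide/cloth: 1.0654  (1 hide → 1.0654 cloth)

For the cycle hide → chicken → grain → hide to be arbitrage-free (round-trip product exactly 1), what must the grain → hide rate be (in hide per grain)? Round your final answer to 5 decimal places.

Known legs of the cycle: 2.4521 × 0.53151 = 1.303315671
For no arbitrage the full-cycle product must be 1, so the missing rate is 1 / 1.303315671 ≈ 0.7672738.

0.76727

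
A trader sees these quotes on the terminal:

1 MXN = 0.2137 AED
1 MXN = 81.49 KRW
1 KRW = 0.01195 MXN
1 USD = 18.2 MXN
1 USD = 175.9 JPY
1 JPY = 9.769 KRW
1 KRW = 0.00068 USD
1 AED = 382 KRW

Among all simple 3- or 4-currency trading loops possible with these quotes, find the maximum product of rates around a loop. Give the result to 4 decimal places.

1.1685

JPY→KRW→USD→JPY: 9.769 × 0.00068 × 175.9 = 1.16849
USD→MXN→AED→KRW→USD: 18.2 × 0.2137 × 382 × 0.00068 = 1.01029
USD→MXN→KRW→USD: 18.2 × 81.49 × 0.00068 = 1.00852
AED→KRW→MXN→AED: 382 × 0.01195 × 0.2137 = 0.97552
Maximum is JPY→KRW→USD→JPY at 1.1685; arbitrage exists.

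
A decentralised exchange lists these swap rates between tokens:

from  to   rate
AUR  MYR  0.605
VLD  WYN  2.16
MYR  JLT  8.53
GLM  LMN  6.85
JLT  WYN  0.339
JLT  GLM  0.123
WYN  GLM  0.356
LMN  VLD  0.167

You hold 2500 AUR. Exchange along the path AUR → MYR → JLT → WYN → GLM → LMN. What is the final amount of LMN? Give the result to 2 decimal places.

2500 AUR × 0.605 = 1512.5 MYR
1512.5 MYR × 8.53 = 12901.625 JLT
12901.625 JLT × 0.339 = 4373.650875 WYN
4373.650875 WYN × 0.356 = 1557.0197115 GLM
1557.0197115 GLM × 6.85 = 10665.585023775 LMN

10665.59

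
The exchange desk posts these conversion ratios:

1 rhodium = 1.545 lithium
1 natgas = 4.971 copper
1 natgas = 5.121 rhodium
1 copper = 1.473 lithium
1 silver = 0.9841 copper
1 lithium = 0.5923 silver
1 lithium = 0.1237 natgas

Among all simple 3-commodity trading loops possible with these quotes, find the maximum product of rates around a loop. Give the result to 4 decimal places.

natgas→rhodium→lithium→natgas: 5.121 × 1.545 × 0.1237 = 0.97871
natgas→copper→lithium→natgas: 4.971 × 1.473 × 0.1237 = 0.90577
silver→copper→lithium→silver: 0.9841 × 1.473 × 0.5923 = 0.85859
Maximum is natgas→rhodium→lithium→natgas at 0.9787; no arbitrage — every cycle loses value.

0.9787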